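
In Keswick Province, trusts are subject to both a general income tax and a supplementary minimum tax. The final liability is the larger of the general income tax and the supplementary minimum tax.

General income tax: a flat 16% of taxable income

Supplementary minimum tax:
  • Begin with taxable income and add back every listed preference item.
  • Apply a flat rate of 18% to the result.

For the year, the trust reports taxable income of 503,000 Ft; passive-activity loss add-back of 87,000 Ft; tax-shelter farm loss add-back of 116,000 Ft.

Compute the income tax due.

127,080 Ft

Supplementary minimum tax:
  Adjusted income: 503,000 Ft + 87,000 Ft + 116,000 Ft = 706,000 Ft
  706,000 Ft × 18% = 127,080 Ft

General income tax:
  503,000 Ft × 16% = 80,480 Ft

127,080 Ft > 80,480 Ft, so the supplementary minimum tax is the binding amount.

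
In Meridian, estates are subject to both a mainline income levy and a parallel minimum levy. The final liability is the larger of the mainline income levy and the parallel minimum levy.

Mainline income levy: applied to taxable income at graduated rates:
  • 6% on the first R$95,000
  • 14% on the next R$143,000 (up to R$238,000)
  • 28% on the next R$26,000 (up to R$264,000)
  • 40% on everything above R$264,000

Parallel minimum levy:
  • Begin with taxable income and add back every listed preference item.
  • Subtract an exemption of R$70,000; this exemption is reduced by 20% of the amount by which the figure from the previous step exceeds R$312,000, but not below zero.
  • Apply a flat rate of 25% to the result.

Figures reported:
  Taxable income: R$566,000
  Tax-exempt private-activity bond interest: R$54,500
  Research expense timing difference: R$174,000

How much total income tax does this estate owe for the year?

R$198,625

Mainline income levy:
  R$95,000 × 6% = R$5,700
  R$143,000 × 14% = R$20,020
  R$26,000 × 28% = R$7,280
  R$302,000 × 40% = R$120,800
  → R$153,800

Parallel minimum levy:
  Adjusted income: R$566,000 + R$54,500 + R$174,000 = R$794,500
  Exemption: 20% × (R$794,500 − R$312,000) = R$96,500 ≥ R$70,000, so the exemption is fully phased out
  Base: R$794,500 − R$0 = R$794,500
  R$794,500 × 25% = R$198,625

R$198,625 > R$153,800, so the parallel minimum levy is the binding amount.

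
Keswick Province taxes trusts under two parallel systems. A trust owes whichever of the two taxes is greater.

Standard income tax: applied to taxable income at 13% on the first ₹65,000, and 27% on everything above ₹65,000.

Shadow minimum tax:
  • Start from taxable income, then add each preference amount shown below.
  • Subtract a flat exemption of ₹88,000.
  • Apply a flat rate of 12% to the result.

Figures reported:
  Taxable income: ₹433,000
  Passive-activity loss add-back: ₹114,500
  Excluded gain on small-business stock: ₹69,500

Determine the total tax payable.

Shadow minimum tax:
  Adjusted income: ₹433,000 + ₹114,500 + ₹69,500 = ₹617,000
  Less exemption ₹88,000 → base ₹529,000
  ₹529,000 × 12% = ₹63,480

Standard income tax:
  ₹65,000 × 13% = ₹8,450
  ₹368,000 × 27% = ₹99,360
  → ₹107,810

₹107,810 > ₹63,480, so the standard income tax governs.

₹107,810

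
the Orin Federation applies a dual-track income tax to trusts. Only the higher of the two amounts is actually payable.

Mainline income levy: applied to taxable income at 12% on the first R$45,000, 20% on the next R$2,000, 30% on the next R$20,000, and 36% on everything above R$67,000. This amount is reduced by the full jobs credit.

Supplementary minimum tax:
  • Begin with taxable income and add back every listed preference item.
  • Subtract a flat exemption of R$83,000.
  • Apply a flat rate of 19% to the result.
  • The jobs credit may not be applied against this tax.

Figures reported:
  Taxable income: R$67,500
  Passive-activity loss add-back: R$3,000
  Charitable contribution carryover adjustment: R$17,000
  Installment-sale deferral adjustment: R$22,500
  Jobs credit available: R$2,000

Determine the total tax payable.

Mainline income levy:
  R$45,000 × 12% = R$5,400
  R$2,000 × 20% = R$400
  R$20,000 × 30% = R$6,000
  R$500 × 36% = R$180
  → R$11,980
  Less jobs credit R$2,000 → R$9,980

Supplementary minimum tax:
  Adjusted income: R$67,500 + R$3,000 + R$17,000 + R$22,500 = R$110,000
  Less exemption R$83,000 → base R$27,000
  R$27,000 × 19% = R$5,130

R$9,980 > R$5,130, so the mainline income levy governs.

R$9,980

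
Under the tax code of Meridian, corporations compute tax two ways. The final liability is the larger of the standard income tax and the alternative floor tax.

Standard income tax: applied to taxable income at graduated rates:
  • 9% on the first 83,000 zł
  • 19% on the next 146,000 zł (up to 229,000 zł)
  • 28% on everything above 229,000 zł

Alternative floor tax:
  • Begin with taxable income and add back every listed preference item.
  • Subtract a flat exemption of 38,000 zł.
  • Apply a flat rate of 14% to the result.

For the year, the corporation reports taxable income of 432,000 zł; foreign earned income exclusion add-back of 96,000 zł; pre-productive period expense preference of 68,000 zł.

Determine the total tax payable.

92,050 zł

Alternative floor tax:
  Adjusted income: 432,000 zł + 96,000 zł + 68,000 zł = 596,000 zł
  Less exemption 38,000 zł → base 558,000 zł
  558,000 zł × 14% = 78,120 zł

Standard income tax:
  83,000 zł × 9% = 7,470 zł
  146,000 zł × 19% = 27,740 zł
  203,000 zł × 28% = 56,840 zł
  → 92,050 zł

92,050 zł > 78,120 zł, so the standard income tax governs.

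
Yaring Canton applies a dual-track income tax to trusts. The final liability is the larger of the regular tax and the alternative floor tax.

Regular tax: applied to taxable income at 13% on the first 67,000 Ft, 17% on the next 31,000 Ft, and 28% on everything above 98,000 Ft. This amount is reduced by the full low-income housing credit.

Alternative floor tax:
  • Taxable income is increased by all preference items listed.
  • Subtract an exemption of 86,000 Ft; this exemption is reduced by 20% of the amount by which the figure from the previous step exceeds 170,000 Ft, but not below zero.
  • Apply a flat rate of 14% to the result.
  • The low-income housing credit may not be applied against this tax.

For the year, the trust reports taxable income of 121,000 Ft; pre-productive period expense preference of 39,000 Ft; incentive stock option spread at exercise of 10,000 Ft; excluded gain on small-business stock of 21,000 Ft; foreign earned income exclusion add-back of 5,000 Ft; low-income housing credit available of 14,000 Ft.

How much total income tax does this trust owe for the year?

16,128 Ft

Regular tax:
  67,000 Ft × 13% = 8,710 Ft
  31,000 Ft × 17% = 5,270 Ft
  23,000 Ft × 28% = 6,440 Ft
  → 20,420 Ft
  Less low-income housing credit 14,000 Ft → 6,420 Ft

Alternative floor tax:
  Adjusted income: 121,000 Ft + 39,000 Ft + 10,000 Ft + 21,000 Ft + 5,000 Ft = 196,000 Ft
  Exemption: 86,000 Ft − 20% × (196,000 Ft − 170,000 Ft) = 86,000 Ft − 5,200 Ft = 80,800 Ft
  Base: 196,000 Ft − 80,800 Ft = 115,200 Ft
  115,200 Ft × 14% = 16,128 Ft

16,128 Ft > 6,420 Ft, so the alternative floor tax is the binding amount.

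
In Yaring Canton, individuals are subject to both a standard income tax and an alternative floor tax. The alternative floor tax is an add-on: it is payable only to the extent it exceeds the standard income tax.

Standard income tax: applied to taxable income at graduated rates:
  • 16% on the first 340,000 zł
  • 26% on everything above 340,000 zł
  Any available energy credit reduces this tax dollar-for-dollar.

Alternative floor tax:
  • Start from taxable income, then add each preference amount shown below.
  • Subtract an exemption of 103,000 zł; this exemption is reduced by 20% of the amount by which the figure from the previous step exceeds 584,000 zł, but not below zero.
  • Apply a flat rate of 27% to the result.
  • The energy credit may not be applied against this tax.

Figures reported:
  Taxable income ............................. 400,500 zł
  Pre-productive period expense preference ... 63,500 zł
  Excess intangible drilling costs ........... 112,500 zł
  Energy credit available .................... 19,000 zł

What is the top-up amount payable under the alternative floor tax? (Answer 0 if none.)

76,715 zł

Standard income tax:
  340,000 zł × 16% = 54,400 zł
  60,500 zł × 26% = 15,730 zł
  → 70,130 zł
  Less energy credit 19,000 zł → 51,130 zł

Alternative floor tax:
  Adjusted income: 400,500 zł + 63,500 zł + 112,500 zł = 576,500 zł
  Exemption: 576,500 zł ≤ 584,000 zł, so full 103,000 zł applies
  Base: 576,500 zł − 103,000 zł = 473,500 zł
  473,500 zł × 27% = 127,845 zł

Excess of alternative floor tax over standard income tax: 127,845 zł − 51,130 zł = 76,715 zł.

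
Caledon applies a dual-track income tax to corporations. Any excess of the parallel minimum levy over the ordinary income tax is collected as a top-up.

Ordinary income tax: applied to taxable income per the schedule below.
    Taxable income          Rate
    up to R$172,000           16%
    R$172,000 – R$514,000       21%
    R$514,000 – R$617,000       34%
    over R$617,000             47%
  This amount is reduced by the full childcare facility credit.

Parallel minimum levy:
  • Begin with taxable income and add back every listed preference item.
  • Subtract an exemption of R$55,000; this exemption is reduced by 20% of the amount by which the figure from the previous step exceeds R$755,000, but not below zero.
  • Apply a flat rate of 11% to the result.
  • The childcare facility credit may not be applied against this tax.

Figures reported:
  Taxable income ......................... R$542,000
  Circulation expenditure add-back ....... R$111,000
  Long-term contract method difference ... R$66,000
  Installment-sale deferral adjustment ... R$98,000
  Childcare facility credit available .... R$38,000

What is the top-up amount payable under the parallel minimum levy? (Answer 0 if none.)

Ordinary income tax:
  R$172,000 × 16% = R$27,520
  R$342,000 × 21% = R$71,820
  R$28,000 × 34% = R$9,520
  → R$108,860
  Less childcare facility credit R$38,000 → R$70,860

Parallel minimum levy:
  Adjusted income: R$542,000 + R$111,000 + R$66,000 + R$98,000 = R$817,000
  Exemption: R$55,000 − 20% × (R$817,000 − R$755,000) = R$55,000 − R$12,400 = R$42,600
  Base: R$817,000 − R$42,600 = R$774,400
  R$774,400 × 11% = R$85,184

Excess of parallel minimum levy over ordinary income tax: R$85,184 − R$70,860 = R$14,324.

R$14,324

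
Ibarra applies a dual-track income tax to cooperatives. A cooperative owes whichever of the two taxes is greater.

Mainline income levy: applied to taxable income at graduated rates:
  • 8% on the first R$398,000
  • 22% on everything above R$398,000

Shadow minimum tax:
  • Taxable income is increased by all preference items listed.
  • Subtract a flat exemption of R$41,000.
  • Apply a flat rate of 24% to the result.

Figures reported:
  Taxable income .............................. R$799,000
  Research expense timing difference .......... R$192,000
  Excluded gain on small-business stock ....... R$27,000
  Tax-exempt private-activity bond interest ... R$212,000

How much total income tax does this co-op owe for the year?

R$285,360

Shadow minimum tax:
  Adjusted income: R$799,000 + R$192,000 + R$27,000 + R$212,000 = R$1,230,000
  Less exemption R$41,000 → base R$1,189,000
  R$1,189,000 × 24% = R$285,360

Mainline income levy:
  R$398,000 × 8% = R$31,840
  R$401,000 × 22% = R$88,220
  → R$120,060

R$285,360 > R$120,060, so the shadow minimum tax is the binding amount.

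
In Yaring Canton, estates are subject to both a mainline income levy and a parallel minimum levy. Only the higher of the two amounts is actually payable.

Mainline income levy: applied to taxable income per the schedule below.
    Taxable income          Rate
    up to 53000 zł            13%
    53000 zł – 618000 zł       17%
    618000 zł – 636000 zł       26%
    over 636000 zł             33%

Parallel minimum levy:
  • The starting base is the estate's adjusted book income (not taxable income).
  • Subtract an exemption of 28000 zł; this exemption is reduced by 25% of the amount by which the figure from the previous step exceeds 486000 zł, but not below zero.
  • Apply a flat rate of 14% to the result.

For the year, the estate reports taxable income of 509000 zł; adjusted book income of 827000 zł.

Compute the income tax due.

Parallel minimum levy:
  Base (adjusted book income): 827000 zł
  Exemption: 25% × (827000 zł − 486000 zł) = 85250 zł ≥ 28000 zł, so the exemption is fully phased out
  Base: 827000 zł − 0 zł = 827000 zł
  827000 zł × 14% = 115780 zł

Mainline income levy:
  53000 zł × 13% = 6890 zł
  456000 zł × 17% = 77520 zł
  → 84410 zł

115780 zł > 84410 zł, so the parallel minimum levy is the binding amount.

115780 zł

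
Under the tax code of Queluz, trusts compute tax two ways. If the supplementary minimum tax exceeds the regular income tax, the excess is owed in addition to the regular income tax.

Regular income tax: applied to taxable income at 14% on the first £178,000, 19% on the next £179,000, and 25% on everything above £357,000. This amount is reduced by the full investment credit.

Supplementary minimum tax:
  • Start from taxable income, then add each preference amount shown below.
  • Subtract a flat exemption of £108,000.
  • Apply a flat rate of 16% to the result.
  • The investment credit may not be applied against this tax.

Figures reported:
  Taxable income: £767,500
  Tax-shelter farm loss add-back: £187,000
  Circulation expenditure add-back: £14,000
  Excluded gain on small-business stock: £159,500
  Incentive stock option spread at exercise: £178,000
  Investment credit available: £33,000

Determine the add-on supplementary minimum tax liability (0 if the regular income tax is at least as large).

Supplementary minimum tax:
  Adjusted income: £767,500 + £187,000 + £14,000 + £159,500 + £178,000 = £1,306,000
  Less exemption £108,000 → base £1,198,000
  £1,198,000 × 16% = £191,680

Regular income tax:
  £178,000 × 14% = £24,920
  £179,000 × 19% = £34,010
  £410,500 × 25% = £102,625
  → £161,555
  Less investment credit £33,000 → £128,555

Excess of supplementary minimum tax over regular income tax: £191,680 − £128,555 = £63,125.

£63,125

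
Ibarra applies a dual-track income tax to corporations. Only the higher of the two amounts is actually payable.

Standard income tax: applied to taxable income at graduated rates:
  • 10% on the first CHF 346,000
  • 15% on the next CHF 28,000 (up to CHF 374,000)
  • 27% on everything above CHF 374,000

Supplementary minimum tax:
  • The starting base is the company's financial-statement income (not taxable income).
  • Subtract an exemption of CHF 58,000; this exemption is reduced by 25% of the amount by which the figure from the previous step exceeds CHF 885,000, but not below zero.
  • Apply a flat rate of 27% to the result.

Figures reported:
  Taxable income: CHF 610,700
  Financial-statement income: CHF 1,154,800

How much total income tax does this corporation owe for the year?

CHF 311,796

Standard income tax:
  CHF 346,000 × 10% = CHF 34,600
  CHF 28,000 × 15% = CHF 4,200
  CHF 236,700 × 27% = CHF 63,909
  → CHF 102,709

Supplementary minimum tax:
  Base (financial-statement income): CHF 1,154,800
  Exemption: 25% × (CHF 1,154,800 − CHF 885,000) = CHF 67,450 ≥ CHF 58,000, so the exemption is fully phased out
  Base: CHF 1,154,800 − CHF 0 = CHF 1,154,800
  CHF 1,154,800 × 27% = CHF 311,796

CHF 311,796 > CHF 102,709, so the supplementary minimum tax is the binding amount.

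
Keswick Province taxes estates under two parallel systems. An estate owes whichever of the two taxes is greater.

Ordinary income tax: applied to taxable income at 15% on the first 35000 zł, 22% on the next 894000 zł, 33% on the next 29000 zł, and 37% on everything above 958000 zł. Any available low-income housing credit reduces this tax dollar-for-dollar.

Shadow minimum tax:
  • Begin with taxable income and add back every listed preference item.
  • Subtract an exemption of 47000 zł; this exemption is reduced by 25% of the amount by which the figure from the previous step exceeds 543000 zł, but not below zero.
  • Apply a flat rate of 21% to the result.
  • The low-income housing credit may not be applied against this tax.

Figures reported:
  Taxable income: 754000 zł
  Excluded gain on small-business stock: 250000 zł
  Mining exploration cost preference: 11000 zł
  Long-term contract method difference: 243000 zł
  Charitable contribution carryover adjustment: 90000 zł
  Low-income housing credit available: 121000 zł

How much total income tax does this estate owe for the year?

Shadow minimum tax:
  Adjusted income: 754000 zł + 250000 zł + 11000 zł + 243000 zł + 90000 zł = 1348000 zł
  Exemption: 25% × (1348000 zł − 543000 zł) = 201250 zł ≥ 47000 zł, so the exemption is fully phased out
  Base: 1348000 zł − 0 zł = 1348000 zł
  1348000 zł × 21% = 283080 zł

Ordinary income tax:
  35000 zł × 15% = 5250 zł
  719000 zł × 22% = 158180 zł
  → 163430 zł
  Less low-income housing credit 121000 zł → 42430 zł

283080 zł > 42430 zł, so the shadow minimum tax is the binding amount.

283080 zł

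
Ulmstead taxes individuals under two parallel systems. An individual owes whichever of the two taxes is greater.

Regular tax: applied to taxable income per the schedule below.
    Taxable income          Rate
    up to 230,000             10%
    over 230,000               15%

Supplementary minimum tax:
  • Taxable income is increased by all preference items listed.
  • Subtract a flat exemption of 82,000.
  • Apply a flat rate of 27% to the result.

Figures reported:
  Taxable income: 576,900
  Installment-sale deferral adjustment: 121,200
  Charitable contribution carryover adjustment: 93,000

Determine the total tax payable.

191,457

Supplementary minimum tax:
  Adjusted income: 576,900 + 121,200 + 93,000 = 791,100
  Less exemption 82,000 → base 709,100
  709,100 × 27% = 191,457

Regular tax:
  230,000 × 10% = 23,000
  346,900 × 15% = 52,035
  → 75,035

191,457 > 75,035, so the supplementary minimum tax is the binding amount.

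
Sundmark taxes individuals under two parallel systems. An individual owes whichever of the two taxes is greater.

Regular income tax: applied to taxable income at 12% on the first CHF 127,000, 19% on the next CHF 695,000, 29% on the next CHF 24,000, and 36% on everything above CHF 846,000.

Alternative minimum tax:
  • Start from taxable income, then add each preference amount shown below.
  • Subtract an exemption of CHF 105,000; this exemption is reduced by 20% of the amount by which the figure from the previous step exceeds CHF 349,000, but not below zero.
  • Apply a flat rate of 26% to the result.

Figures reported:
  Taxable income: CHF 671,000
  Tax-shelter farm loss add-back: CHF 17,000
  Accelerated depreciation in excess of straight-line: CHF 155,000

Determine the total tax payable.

CHF 217,568

Regular income tax:
  CHF 127,000 × 12% = CHF 15,240
  CHF 544,000 × 19% = CHF 103,360
  → CHF 118,600

Alternative minimum tax:
  Adjusted income: CHF 671,000 + CHF 17,000 + CHF 155,000 = CHF 843,000
  Exemption: CHF 105,000 − 20% × (CHF 843,000 − CHF 349,000) = CHF 105,000 − CHF 98,800 = CHF 6,200
  Base: CHF 843,000 − CHF 6,200 = CHF 836,800
  CHF 836,800 × 26% = CHF 217,568

CHF 217,568 > CHF 118,600, so the alternative minimum tax is the binding amount.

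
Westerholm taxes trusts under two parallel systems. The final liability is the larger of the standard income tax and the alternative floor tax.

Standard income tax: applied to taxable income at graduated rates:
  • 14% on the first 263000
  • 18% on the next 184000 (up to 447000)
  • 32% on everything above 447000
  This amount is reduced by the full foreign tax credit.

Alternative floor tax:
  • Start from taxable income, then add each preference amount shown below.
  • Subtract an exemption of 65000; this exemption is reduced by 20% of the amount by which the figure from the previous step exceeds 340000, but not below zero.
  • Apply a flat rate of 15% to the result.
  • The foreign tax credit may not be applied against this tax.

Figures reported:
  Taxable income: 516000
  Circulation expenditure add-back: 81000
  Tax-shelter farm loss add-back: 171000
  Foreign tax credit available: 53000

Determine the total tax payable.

115200

Standard income tax:
  263000 × 14% = 36820
  184000 × 18% = 33120
  69000 × 32% = 22080
  → 92020
  Less foreign tax credit 53000 → 39020

Alternative floor tax:
  Adjusted income: 516000 + 81000 + 171000 = 768000
  Exemption: 20% × (768000 − 340000) = 85600 ≥ 65000, so the exemption is fully phased out
  Base: 768000 − 0 = 768000
  768000 × 15% = 115200

115200 > 39020, so the alternative floor tax is the binding amount.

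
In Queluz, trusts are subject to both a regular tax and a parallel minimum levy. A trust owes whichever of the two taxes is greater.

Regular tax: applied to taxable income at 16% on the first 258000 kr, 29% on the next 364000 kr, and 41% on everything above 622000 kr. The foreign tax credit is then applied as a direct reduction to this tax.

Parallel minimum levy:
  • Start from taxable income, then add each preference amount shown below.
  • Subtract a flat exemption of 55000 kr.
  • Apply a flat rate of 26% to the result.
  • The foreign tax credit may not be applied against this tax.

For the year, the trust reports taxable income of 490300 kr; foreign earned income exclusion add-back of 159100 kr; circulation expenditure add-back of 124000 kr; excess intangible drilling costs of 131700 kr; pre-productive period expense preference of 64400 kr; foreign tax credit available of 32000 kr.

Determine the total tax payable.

237770 kr

Regular tax:
  258000 kr × 16% = 41280 kr
  232300 kr × 29% = 67367 kr
  → 108647 kr
  Less foreign tax credit 32000 kr → 76647 kr

Parallel minimum levy:
  Adjusted income: 490300 kr + 159100 kr + 124000 kr + 131700 kr + 64400 kr = 969500 kr
  Less exemption 55000 kr → base 914500 kr
  914500 kr × 26% = 237770 kr

237770 kr > 76647 kr, so the parallel minimum levy is the binding amount.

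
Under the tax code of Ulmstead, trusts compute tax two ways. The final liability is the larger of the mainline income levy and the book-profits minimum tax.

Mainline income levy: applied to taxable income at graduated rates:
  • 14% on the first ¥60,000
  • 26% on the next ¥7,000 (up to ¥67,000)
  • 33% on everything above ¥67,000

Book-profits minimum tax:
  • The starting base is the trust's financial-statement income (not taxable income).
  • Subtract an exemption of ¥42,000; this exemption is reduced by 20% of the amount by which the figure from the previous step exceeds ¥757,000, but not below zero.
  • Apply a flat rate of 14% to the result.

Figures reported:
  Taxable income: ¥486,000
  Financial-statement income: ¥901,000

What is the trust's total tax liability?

¥148,490

Mainline income levy:
  ¥60,000 × 14% = ¥8,400
  ¥7,000 × 26% = ¥1,820
  ¥419,000 × 33% = ¥138,270
  → ¥148,490

Book-profits minimum tax:
  Base (financial-statement income): ¥901,000
  Exemption: ¥42,000 − 20% × (¥901,000 − ¥757,000) = ¥42,000 − ¥28,800 = ¥13,200
  Base: ¥901,000 − ¥13,200 = ¥887,800
  ¥887,800 × 14% = ¥124,292

¥148,490 > ¥124,292, so the mainline income levy governs.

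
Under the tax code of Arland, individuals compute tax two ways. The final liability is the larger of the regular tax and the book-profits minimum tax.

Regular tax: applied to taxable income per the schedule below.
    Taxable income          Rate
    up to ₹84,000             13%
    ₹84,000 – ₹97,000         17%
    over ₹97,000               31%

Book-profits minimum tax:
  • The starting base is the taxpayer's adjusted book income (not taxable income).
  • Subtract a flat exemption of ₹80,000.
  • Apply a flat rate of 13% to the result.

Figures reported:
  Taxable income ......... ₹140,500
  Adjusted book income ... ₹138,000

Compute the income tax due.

Book-profits minimum tax:
  Base (adjusted book income): ₹138,000
  Less exemption ₹80,000 → base ₹58,000
  ₹58,000 × 13% = ₹7,540

Regular tax:
  ₹84,000 × 13% = ₹10,920
  ₹13,000 × 17% = ₹2,210
  ₹43,500 × 31% = ₹13,485
  → ₹26,615

₹26,615 > ₹7,540, so the regular tax governs.

₹26,615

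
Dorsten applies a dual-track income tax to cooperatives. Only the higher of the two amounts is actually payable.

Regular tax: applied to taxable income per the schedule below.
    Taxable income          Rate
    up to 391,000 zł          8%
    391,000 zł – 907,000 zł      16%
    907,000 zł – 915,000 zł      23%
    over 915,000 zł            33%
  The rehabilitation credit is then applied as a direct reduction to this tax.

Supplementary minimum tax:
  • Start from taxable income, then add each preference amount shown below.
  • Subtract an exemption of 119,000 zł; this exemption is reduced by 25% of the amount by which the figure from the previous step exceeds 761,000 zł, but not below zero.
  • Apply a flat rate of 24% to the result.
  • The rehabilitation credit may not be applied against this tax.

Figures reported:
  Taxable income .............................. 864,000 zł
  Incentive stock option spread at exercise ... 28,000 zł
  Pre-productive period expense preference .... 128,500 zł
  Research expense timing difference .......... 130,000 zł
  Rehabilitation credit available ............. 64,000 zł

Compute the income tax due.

270,930 zł

Supplementary minimum tax:
  Adjusted income: 864,000 zł + 28,000 zł + 128,500 zł + 130,000 zł = 1,150,500 zł
  Exemption: 119,000 zł − 25% × (1,150,500 zł − 761,000 zł) = 119,000 zł − 97,375 zł = 21,625 zł
  Base: 1,150,500 zł − 21,625 zł = 1,128,875 zł
  1,128,875 zł × 24% = 270,930 zł

Regular tax:
  391,000 zł × 8% = 31,280 zł
  473,000 zł × 16% = 75,680 zł
  → 106,960 zł
  Less rehabilitation credit 64,000 zł → 42,960 zł

270,930 zł > 42,960 zł, so the supplementary minimum tax is the binding amount.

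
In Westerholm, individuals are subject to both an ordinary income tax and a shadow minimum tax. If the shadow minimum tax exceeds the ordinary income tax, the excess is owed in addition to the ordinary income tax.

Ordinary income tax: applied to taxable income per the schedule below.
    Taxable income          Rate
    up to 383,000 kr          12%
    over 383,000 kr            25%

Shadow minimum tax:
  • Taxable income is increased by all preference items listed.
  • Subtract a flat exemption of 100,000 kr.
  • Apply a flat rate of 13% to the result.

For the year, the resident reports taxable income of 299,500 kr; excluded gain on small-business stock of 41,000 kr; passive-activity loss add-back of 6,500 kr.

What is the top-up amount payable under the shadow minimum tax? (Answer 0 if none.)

0 kr

Shadow minimum tax:
  Adjusted income: 299,500 kr + 41,000 kr + 6,500 kr = 347,000 kr
  Less exemption 100,000 kr → base 247,000 kr
  247,000 kr × 13% = 32,110 kr

Ordinary income tax:
  299,500 kr × 12% = 35,940 kr

32,110 kr ≤ 35,940 kr, so no add-on is due.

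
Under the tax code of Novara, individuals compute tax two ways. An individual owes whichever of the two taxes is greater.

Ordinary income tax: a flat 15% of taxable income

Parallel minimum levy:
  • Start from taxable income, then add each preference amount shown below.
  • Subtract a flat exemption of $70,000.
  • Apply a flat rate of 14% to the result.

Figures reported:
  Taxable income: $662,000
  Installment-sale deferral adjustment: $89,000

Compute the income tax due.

$99,300

Ordinary income tax:
  $662,000 × 15% = $99,300

Parallel minimum levy:
  Adjusted income: $662,000 + $89,000 = $751,000
  Less exemption $70,000 → base $681,000
  $681,000 × 14% = $95,340

$99,300 > $95,340, so the ordinary income tax governs.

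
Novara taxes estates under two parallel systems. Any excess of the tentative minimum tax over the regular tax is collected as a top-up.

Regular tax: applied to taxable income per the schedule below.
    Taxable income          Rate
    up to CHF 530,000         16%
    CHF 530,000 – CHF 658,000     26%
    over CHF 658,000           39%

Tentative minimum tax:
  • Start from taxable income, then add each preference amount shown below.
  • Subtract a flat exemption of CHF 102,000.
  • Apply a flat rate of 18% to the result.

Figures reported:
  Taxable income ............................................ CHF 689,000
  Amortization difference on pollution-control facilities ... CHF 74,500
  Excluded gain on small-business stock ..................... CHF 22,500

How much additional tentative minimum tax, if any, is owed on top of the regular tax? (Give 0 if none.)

Tentative minimum tax:
  Adjusted income: CHF 689,000 + CHF 74,500 + CHF 22,500 = CHF 786,000
  Less exemption CHF 102,000 → base CHF 684,000
  CHF 684,000 × 18% = CHF 123,120

Regular tax:
  CHF 530,000 × 16% = CHF 84,800
  CHF 128,000 × 26% = CHF 33,280
  CHF 31,000 × 39% = CHF 12,090
  → CHF 130,170

CHF 123,120 ≤ CHF 130,170, so no add-on is due.

CHF 0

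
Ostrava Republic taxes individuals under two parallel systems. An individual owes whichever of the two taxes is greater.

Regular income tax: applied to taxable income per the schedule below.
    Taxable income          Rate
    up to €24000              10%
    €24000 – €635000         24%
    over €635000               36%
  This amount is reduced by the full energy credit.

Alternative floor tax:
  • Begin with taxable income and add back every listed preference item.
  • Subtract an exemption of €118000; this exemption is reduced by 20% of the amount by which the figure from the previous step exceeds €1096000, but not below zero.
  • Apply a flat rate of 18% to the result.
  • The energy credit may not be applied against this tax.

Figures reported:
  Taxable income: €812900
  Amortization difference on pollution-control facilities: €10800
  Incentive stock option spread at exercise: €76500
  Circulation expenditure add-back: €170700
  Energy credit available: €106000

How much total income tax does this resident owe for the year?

€171522

Alternative floor tax:
  Adjusted income: €812900 + €10800 + €76500 + €170700 = €1070900
  Exemption: €1070900 ≤ €1096000, so full €118000 applies
  Base: €1070900 − €118000 = €952900
  €952900 × 18% = €171522

Regular income tax:
  €24000 × 10% = €2400
  €611000 × 24% = €146640
  €177900 × 36% = €64044
  → €213084
  Less energy credit €106000 → €107084

€171522 > €107084, so the alternative floor tax is the binding amount.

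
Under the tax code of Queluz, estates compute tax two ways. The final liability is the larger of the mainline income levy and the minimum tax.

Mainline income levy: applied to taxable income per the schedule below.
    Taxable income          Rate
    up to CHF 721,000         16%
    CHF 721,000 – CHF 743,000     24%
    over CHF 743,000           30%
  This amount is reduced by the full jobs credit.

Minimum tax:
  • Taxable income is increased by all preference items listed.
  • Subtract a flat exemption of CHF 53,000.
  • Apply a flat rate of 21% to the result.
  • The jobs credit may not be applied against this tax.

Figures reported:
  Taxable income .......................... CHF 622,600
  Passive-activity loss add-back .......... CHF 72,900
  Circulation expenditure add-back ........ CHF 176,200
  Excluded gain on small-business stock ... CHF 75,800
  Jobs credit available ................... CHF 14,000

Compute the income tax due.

Mainline income levy:
  CHF 622,600 × 16% = CHF 99,616
  Less jobs credit CHF 14,000 → CHF 85,616

Minimum tax:
  Adjusted income: CHF 622,600 + CHF 72,900 + CHF 176,200 + CHF 75,800 = CHF 947,500
  Less exemption CHF 53,000 → base CHF 894,500
  CHF 894,500 × 21% = CHF 187,845

CHF 187,845 > CHF 85,616, so the minimum tax is the binding amount.

CHF 187,845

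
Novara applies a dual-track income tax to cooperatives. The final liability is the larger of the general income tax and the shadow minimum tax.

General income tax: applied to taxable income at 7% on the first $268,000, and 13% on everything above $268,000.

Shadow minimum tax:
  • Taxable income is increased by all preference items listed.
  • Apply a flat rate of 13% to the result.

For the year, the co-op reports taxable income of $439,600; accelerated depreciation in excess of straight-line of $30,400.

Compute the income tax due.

$61,100

Shadow minimum tax:
  Adjusted income: $439,600 + $30,400 = $470,000
  $470,000 × 13% = $61,100

General income tax:
  $268,000 × 7% = $18,760
  $171,600 × 13% = $22,308
  → $41,068

$61,100 > $41,068, so the shadow minimum tax is the binding amount.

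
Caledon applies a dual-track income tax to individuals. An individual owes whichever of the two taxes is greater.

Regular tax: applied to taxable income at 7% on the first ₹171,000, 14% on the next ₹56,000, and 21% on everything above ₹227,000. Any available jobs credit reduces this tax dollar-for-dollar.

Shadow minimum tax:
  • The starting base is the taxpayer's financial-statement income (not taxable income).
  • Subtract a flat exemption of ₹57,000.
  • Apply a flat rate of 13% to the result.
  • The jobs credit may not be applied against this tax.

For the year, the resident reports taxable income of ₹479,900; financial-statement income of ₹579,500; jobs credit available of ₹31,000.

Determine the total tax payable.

Shadow minimum tax:
  Base (financial-statement income): ₹579,500
  Less exemption ₹57,000 → base ₹522,500
  ₹522,500 × 13% = ₹67,925

Regular tax:
  ₹171,000 × 7% = ₹11,970
  ₹56,000 × 14% = ₹7,840
  ₹252,900 × 21% = ₹53,109
  → ₹72,919
  Less jobs credit ₹31,000 → ₹41,919

₹67,925 > ₹41,919, so the shadow minimum tax is the binding amount.

₹67,925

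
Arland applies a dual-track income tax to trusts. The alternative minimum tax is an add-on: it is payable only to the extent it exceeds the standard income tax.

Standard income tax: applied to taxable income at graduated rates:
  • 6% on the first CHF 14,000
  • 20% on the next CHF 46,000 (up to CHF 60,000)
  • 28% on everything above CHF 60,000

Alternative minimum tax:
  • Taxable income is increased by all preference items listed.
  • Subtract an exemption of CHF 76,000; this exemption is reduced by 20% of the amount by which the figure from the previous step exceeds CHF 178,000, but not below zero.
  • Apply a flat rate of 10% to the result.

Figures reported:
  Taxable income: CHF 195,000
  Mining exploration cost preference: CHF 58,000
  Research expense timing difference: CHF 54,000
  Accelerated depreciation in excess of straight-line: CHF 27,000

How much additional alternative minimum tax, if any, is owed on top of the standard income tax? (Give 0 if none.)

Standard income tax:
  CHF 14,000 × 6% = CHF 840
  CHF 46,000 × 20% = CHF 9,200
  CHF 135,000 × 28% = CHF 37,800
  → CHF 47,840

Alternative minimum tax:
  Adjusted income: CHF 195,000 + CHF 58,000 + CHF 54,000 + CHF 27,000 = CHF 334,000
  Exemption: CHF 76,000 − 20% × (CHF 334,000 − CHF 178,000) = CHF 76,000 − CHF 31,200 = CHF 44,800
  Base: CHF 334,000 − CHF 44,800 = CHF 289,200
  CHF 289,200 × 10% = CHF 28,920

CHF 28,920 ≤ CHF 47,840, so no add-on is due.

CHF 0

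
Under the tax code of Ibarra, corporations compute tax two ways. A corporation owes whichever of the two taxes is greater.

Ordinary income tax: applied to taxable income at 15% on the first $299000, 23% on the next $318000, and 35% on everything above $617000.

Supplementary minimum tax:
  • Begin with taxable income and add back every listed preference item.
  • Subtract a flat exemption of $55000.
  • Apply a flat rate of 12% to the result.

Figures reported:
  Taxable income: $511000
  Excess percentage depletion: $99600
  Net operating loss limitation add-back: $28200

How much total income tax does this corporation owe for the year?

$93610

Ordinary income tax:
  $299000 × 15% = $44850
  $212000 × 23% = $48760
  → $93610

Supplementary minimum tax:
  Adjusted income: $511000 + $99600 + $28200 = $638800
  Less exemption $55000 → base $583800
  $583800 × 12% = $70056

$93610 > $70056, so the ordinary income tax governs.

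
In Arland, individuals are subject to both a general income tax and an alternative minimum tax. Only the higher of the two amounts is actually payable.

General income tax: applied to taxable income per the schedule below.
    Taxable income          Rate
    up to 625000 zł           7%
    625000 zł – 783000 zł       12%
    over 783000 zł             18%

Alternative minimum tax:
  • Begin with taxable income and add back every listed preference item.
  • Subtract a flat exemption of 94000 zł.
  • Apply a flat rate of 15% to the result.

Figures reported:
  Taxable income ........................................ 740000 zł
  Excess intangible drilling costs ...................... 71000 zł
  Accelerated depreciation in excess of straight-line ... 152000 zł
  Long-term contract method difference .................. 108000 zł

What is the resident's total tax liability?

146550 zł

Alternative minimum tax:
  Adjusted income: 740000 zł + 71000 zł + 152000 zł + 108000 zł = 1071000 zł
  Less exemption 94000 zł → base 977000 zł
  977000 zł × 15% = 146550 zł

General income tax:
  625000 zł × 7% = 43750 zł
  115000 zł × 12% = 13800 zł
  → 57550 zł

146550 zł > 57550 zł, so the alternative minimum tax is the binding amount.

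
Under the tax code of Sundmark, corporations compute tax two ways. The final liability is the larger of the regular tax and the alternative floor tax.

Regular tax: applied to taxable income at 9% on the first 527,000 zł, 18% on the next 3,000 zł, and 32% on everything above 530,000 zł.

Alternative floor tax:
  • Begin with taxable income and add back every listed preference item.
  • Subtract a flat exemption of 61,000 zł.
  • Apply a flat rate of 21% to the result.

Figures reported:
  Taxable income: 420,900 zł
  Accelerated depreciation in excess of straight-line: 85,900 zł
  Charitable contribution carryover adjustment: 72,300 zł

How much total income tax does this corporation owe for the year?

Regular tax:
  420,900 zł × 9% = 37,881 zł

Alternative floor tax:
  Adjusted income: 420,900 zł + 85,900 zł + 72,300 zł = 579,100 zł
  Less exemption 61,000 zł → base 518,100 zł
  518,100 zł × 21% = 108,801 zł

108,801 zł > 37,881 zł, so the alternative floor tax is the binding amount.

108,801 zł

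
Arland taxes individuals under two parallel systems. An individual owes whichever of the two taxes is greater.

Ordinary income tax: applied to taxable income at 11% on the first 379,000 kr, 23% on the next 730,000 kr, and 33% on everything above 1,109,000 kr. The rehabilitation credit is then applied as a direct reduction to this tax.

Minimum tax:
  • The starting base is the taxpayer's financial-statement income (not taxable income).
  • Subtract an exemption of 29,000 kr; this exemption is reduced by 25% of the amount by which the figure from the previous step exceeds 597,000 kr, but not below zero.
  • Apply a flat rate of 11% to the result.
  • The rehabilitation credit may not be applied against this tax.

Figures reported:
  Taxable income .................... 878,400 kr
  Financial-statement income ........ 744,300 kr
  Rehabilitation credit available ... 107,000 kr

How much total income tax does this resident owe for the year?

81,873 kr

Ordinary income tax:
  379,000 kr × 11% = 41,690 kr
  499,400 kr × 23% = 114,862 kr
  → 156,552 kr
  Less rehabilitation credit 107,000 kr → 49,552 kr

Minimum tax:
  Base (financial-statement income): 744,300 kr
  Exemption: 25% × (744,300 kr − 597,000 kr) = 36,825 kr ≥ 29,000 kr, so the exemption is fully phased out
  Base: 744,300 kr − 0 kr = 744,300 kr
  744,300 kr × 11% = 81,873 kr

81,873 kr > 49,552 kr, so the minimum tax is the binding amount.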